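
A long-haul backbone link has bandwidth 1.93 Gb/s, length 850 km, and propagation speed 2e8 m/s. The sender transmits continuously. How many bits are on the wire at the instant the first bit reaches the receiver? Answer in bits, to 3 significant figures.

Propagation delay = 850000 / 200000000 = 0.00425 s.
BDP = R × t_prop = 1930000000 × 0.00425 = 8202500 bits.

8200000 bits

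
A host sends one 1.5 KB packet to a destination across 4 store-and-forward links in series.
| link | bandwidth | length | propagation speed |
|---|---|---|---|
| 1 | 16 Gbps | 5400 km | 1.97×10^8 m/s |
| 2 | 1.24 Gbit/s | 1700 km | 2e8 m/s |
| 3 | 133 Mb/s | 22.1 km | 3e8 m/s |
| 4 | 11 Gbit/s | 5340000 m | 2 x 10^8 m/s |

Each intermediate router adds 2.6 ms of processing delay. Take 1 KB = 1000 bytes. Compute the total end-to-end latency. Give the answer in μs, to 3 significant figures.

70600 μs

L = 12000 bits.
Transmission delays (L/R per hop): 0.75, 9.67742, 90.2256, 1.09091 μs; sum = 101.744 μs.
Propagation delays (d/s per hop): 27411.2, 8500, 73.6667, 26700 μs; sum = 62684.8 μs.
Processing at 3 router(s): 3 × 2.6 ms = 7800 μs.
End-to-end = 70600 μs.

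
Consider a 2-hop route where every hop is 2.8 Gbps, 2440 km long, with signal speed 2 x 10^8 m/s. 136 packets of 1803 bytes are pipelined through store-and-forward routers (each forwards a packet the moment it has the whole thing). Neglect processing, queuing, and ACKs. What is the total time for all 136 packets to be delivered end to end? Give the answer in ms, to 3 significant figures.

Per-hop transmission t_tx = L/R = 14424/2800000000 = 0.00515143 ms.
Per-hop propagation t_prop = 2440000/200000000 = 12.2 ms.
Pipeline fill: first packet needs 2·t_tx to clear all hops; remaining 135 packets each add one t_tx.
Total = (2+136-1)·t_tx + 2·t_prop = 137·0.00515143 + 2·12.2 = 25.1 ms.

25.1 ms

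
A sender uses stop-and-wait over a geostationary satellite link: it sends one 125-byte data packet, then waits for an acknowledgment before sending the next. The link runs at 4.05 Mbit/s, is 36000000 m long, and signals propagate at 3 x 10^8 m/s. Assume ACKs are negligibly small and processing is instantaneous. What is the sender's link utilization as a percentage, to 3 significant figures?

t_tx = L/R = 1000/4050000 = 0.000246914 s.
t_prop = 36000000/300000000 = 0.12 s; RTT = 0.24 s.
Cycle = t_tx + RTT = 0.240247 s.
Utilization = t_tx / cycle = 0.000246914/0.240247 = 0.103 %.

0.103 %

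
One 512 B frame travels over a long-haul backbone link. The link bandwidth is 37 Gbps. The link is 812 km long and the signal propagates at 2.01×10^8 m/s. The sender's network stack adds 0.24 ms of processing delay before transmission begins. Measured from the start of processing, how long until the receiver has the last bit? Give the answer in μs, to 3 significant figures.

L = 512 × 8 = 4096 bits.
Transmission delay = L/R = 4096 / 37000000000 = 0.110703 μs.
Propagation delay = d/s = 812000 m / 2.01e+08 m/s = 4039.8 μs.
Plus processing delay 0.24 ms = 240 μs.
Total = 4280 μs.

4280 μs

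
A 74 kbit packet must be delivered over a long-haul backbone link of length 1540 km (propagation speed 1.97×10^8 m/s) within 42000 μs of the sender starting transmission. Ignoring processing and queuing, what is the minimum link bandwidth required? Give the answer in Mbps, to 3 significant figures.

2.16 Mbps

Propagation delay = 1540000 / 197000000 = 7817.26 μs.
Transmission budget = 42000 − 7817.26 = 34182.7 μs.
R ≥ L / t_tx = 74000 bits / 0.0341827 s = 2.16 Mbps.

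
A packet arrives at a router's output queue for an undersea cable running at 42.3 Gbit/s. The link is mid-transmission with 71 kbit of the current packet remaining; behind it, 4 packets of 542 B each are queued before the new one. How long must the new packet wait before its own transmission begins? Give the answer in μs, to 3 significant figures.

2.09 μs

Each queued packet: L/R = 4336/42300000000 = 0.102506 μs.
4 queued → 0.410024 μs.
Plus remaining 71000 bits of current packet: 1.67849 μs.
Queuing delay = 2.09 μs.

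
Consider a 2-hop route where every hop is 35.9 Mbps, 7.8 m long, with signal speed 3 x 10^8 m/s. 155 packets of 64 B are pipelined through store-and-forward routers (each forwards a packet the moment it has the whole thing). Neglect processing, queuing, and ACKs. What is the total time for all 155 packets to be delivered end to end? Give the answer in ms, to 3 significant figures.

Per-hop transmission t_tx = L/R = 512/35900000 = 0.0142618 ms.
Per-hop propagation t_prop = 7.8/300000000 = 2.6e-05 ms.
Pipeline fill: first packet needs 2·t_tx to clear all hops; remaining 154 packets each add one t_tx.
Total = (2+155-1)·t_tx + 2·t_prop = 156·0.0142618 + 2·2.6e-05 = 2.22 ms.

2.22 ms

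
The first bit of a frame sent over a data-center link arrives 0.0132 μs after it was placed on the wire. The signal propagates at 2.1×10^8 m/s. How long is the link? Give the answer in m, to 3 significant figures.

2.77 m

d = s × t_prop = 210000000 × 1.32e-08 = 2.77 m.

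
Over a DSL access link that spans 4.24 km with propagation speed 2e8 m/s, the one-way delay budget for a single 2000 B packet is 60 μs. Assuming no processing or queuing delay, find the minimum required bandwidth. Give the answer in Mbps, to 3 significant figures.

412 Mbps

L = 16000 bits.
Propagation delay = 4240 / 200000000 = 21.2 μs.
Transmission budget = 60 − 21.2 = 38.8 μs.
R ≥ L / t_tx = 16000 bits / 3.88e-05 s = 412 Mbps.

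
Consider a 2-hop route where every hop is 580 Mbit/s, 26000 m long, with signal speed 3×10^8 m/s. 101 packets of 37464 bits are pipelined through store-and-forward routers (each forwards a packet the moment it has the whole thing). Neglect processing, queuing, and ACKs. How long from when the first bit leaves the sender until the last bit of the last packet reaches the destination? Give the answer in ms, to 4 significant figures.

Per-hop transmission t_tx = L/R = 37464/580000000 = 0.0645931 ms.
Per-hop propagation t_prop = 26000/300000000 = 0.0866667 ms.
Pipeline fill: first packet needs 2·t_tx to clear all hops; remaining 100 packets each add one t_tx.
Total = (2+101-1)·t_tx + 2·t_prop = 102·0.0645931 + 2·0.0866667 = 6.762 ms.

6.762 ms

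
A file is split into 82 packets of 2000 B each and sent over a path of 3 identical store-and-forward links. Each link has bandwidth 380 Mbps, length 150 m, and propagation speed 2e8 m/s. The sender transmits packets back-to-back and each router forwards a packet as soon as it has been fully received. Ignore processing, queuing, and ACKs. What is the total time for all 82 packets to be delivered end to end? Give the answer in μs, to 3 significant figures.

Per-hop transmission t_tx = L/R = 16000/380000000 = 42.1053 μs.
Per-hop propagation t_prop = 150/200000000 = 0.75 μs.
Pipeline fill: first packet needs 3·t_tx to clear all hops; remaining 81 packets each add one t_tx.
Total = (3+82-1)·t_tx + 3·t_prop = 84·42.1053 + 3·0.75 = 3540 μs.

3540 μs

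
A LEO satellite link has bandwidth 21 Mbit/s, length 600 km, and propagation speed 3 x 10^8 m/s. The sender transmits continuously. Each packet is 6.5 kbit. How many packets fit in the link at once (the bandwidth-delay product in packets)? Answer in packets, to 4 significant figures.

6.462 packets

Propagation delay = 600000 / 300000000 = 0.002 s.
BDP = R × t_prop = 21000000 × 0.002 = 42000 bits.
In packets of 6500 bits: 6.462 packets.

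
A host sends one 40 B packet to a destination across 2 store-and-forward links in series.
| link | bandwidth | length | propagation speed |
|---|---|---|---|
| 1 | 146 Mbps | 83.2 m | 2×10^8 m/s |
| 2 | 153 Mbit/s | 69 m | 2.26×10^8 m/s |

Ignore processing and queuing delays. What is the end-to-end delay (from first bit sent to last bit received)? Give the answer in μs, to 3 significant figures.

5.00 μs

L = 40 × 8 = 320 bits.
Transmission delays (L/R per hop): 2.19178, 2.0915 μs; sum = 4.28328 μs.
Propagation delays (d/s per hop): 0.416, 0.30531 μs; sum = 0.72131 μs.
End-to-end = 5.00 μs.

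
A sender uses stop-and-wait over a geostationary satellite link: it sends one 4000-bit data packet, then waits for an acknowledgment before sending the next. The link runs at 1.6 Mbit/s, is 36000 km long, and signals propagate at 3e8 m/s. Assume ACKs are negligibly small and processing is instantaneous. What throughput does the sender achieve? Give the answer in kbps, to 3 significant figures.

16.5 kbps

t_tx = L/R = 4000/1600000 = 0.0025 s.
t_prop = 36000000/300000000 = 0.12 s; RTT = 0.24 s.
Cycle = t_tx + RTT = 0.2425 s.
Throughput = L / cycle = 4000 / 0.2425 = 16.5 kbps.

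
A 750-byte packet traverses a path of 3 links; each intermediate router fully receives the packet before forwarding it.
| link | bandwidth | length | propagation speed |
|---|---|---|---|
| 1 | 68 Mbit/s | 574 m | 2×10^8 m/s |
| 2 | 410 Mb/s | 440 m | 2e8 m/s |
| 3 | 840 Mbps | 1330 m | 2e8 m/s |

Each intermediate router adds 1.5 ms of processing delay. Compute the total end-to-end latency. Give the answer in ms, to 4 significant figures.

3.122 ms

L = 750 × 8 = 6000 bits.
Transmission delays (L/R per hop): 0.0882353, 0.0146341, 0.00714286 ms; sum = 0.110012 ms.
Propagation delays (d/s per hop): 0.00287, 0.0022, 0.00665 ms; sum = 0.01172 ms.
Processing at 2 router(s): 2 × 1.5 ms = 3 ms.
End-to-end = 3.122 ms.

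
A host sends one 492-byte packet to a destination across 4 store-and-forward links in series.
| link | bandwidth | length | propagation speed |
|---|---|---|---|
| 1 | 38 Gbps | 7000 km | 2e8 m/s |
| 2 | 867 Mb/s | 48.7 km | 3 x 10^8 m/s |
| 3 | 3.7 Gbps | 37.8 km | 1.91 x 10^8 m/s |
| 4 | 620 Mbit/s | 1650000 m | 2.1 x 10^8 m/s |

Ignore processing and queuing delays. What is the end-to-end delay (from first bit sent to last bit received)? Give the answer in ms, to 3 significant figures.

43.2 ms

L = 492 × 8 = 3936 bits.
Transmission delays (L/R per hop): 0.000103579, 0.00453979, 0.00106378, 0.00634839 ms; sum = 0.0120555 ms.
Propagation delays (d/s per hop): 35, 0.162333, 0.197906, 7.85714 ms; sum = 43.2174 ms.
End-to-end = 43.2 ms.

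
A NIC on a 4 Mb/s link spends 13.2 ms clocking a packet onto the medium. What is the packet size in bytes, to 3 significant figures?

L = R × t_tx = 4000000 b/s × 0.0132 s = 52800 bits.
In bytes: 52800 / 8 = 6600 bytes.

6600 bytes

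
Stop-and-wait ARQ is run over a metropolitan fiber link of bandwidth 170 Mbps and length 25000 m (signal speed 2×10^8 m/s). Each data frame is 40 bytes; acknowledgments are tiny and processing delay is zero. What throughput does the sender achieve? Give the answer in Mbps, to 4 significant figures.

t_tx = L/R = 320/170000000 = 1.88235e-06 s.
t_prop = 25000/200000000 = 0.000125 s; RTT = 0.00025 s.
Cycle = t_tx + RTT = 0.000251882 s.
Throughput = L / cycle = 320 / 0.000251882 = 1.270 Mbps.

1.270 Mbps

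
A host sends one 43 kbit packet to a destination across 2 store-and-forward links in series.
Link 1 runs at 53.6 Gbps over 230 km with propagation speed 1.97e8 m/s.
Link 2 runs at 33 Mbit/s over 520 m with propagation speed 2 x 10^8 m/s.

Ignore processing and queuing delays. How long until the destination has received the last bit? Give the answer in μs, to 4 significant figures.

L = 43000 bits.
Transmission delays (L/R per hop): 0.802239, 1303.03 μs; sum = 1303.83 μs.
Propagation delays (d/s per hop): 1167.51, 2.6 μs; sum = 1170.11 μs.
End-to-end = 2474 μs.

2474 μs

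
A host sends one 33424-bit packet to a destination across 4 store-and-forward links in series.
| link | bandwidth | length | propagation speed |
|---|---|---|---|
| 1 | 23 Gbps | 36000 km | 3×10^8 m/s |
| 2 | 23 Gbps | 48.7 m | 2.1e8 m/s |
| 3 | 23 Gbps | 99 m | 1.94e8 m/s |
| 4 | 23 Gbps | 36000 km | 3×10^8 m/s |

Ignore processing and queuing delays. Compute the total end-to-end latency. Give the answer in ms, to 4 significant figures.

Transmission delay per hop = L/R = 33424/23000000000 = 0.00145322 ms; 4 hops → 0.00581287 ms.
Propagation delays (d/s per hop): 120, 0.000231905, 0.000510309, 120 ms; sum = 240.001 ms.
End-to-end = 240.0 ms.

240.0 ms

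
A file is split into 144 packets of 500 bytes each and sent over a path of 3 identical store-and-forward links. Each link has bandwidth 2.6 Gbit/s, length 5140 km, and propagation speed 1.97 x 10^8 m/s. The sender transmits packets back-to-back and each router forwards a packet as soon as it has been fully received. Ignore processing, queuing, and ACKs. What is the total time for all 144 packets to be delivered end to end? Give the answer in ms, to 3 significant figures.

Per-hop transmission t_tx = L/R = 4000/2600000000 = 0.00153846 ms.
Per-hop propagation t_prop = 5140000/197000000 = 26.0914 ms.
Pipeline fill: first packet needs 3·t_tx to clear all hops; remaining 143 packets each add one t_tx.
Total = (3+144-1)·t_tx + 3·t_prop = 146·0.00153846 + 3·26.0914 = 78.5 ms.

78.5 ms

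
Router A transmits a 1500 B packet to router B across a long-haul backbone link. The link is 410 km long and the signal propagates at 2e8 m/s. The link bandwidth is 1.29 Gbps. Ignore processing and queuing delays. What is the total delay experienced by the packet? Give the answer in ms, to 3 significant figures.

2.06 ms

L = 1500 × 8 = 12000 bits.
Transmission delay = L/R = 12000 / 1290000000 = 0.00930233 ms.
Propagation delay = d/s = 410000 m / 200000000 m/s = 2.05 ms.
Total = 2.06 ms.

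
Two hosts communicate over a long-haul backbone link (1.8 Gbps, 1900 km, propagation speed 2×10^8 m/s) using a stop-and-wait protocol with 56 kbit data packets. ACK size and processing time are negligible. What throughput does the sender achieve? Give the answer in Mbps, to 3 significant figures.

2.94 Mbps

t_tx = L/R = 56000/1800000000 = 3.11111e-05 s.
t_prop = 1900000/200000000 = 0.0095 s; RTT = 0.019 s.
Cycle = t_tx + RTT = 0.0190311 s.
Throughput = L / cycle = 56000 / 0.0190311 = 2.94 Mbps.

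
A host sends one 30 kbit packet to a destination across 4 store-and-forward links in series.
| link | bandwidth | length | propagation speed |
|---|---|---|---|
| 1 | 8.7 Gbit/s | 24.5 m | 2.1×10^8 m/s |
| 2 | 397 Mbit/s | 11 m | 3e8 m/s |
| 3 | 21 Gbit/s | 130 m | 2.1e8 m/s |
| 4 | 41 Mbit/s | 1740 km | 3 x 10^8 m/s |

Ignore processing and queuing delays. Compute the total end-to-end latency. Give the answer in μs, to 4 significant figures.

L = 30000 bits.
Transmission delays (L/R per hop): 3.44828, 75.5668, 1.42857, 731.707 μs; sum = 812.151 μs.
Propagation delays (d/s per hop): 0.116667, 0.0366667, 0.619048, 5800 μs; sum = 5800.77 μs.
End-to-end = 6613 μs.

6613 μs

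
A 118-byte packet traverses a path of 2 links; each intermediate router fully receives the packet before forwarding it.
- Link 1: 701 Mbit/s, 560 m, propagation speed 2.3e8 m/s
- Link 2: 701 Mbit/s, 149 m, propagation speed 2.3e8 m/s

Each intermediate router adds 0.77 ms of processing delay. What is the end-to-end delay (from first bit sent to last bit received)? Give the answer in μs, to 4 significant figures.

775.8 μs

L = 118 × 8 = 944 bits.
Transmission delay per hop = L/R = 944/701000000 = 1.34665 μs; 2 hops → 2.6933 μs.
Propagation delays (d/s per hop): 2.43478, 0.647826 μs; sum = 3.08261 μs.
Processing at 1 router(s): 1 × 0.77 ms = 770 μs.
End-to-end = 775.8 μs.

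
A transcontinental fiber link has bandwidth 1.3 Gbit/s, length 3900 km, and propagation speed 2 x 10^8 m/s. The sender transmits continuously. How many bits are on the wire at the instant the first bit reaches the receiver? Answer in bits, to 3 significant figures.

25400000 bits

Propagation delay = 3900000 / 200000000 = 0.0195 s.
BDP = R × t_prop = 1300000000 × 0.0195 = 25350000 bits.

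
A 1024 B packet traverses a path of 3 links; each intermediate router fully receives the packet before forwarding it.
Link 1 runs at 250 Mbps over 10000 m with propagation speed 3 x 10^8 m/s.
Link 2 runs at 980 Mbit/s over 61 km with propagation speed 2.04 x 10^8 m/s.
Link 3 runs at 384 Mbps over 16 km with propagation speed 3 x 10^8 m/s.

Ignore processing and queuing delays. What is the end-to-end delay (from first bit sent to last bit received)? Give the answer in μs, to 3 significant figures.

448 μs

L = 1024 × 8 = 8192 bits.
Transmission delays (L/R per hop): 32.768, 8.35918, 21.3333 μs; sum = 62.4605 μs.
Propagation delays (d/s per hop): 33.3333, 299.02, 53.3333 μs; sum = 385.686 μs.
End-to-end = 448 μs.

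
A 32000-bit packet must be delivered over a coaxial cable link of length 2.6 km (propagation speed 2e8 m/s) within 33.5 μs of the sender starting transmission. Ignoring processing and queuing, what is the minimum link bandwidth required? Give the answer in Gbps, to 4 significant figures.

Propagation delay = 2600 / 200000000 = 13 μs.
Transmission budget = 33.5 − 13 = 20.5 μs.
R ≥ L / t_tx = 32000 bits / 2.05e-05 s = 1.561 Gbps.

1.561 Gbps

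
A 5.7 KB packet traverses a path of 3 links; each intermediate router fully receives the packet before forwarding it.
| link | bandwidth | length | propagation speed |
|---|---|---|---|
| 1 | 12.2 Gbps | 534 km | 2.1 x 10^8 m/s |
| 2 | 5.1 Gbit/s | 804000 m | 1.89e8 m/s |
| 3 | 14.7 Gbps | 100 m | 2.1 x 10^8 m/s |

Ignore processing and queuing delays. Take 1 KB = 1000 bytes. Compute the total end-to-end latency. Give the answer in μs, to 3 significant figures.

L = 45600 bits.
Transmission delays (L/R per hop): 3.7377, 8.94118, 3.10204 μs; sum = 15.7809 μs.
Propagation delays (d/s per hop): 2542.86, 4253.97, 0.47619 μs; sum = 6797.3 μs.
End-to-end = 6810 μs.

6810 μs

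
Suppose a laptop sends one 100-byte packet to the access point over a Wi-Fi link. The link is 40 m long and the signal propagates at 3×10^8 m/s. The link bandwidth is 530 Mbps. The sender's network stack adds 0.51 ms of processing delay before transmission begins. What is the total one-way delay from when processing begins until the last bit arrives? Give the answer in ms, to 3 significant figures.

L = 100 × 8 = 800 bits.
Transmission delay = L/R = 800 / 530000000 = 0.00150943 ms.
Propagation delay = d/s = 40 m / 300000000 m/s = 0.000133333 ms.
Plus processing delay 0.51 ms = 0.51 ms.
Total = 0.512 ms.

0.512 ms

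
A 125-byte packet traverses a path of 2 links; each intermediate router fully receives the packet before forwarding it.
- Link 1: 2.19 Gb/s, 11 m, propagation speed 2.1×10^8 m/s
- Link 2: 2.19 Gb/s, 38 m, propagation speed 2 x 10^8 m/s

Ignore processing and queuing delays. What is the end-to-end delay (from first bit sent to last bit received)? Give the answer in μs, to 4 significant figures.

1.156 μs

L = 125 × 8 = 1000 bits.
Transmission delay per hop = L/R = 1000/2190000000 = 0.456621 μs; 2 hops → 0.913242 μs.
Propagation delays (d/s per hop): 0.052381, 0.19 μs; sum = 0.242381 μs.
End-to-end = 1.156 μs.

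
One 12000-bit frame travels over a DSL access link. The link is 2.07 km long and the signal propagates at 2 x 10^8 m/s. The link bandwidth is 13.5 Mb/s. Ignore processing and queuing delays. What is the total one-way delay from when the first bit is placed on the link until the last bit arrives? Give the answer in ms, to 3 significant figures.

Transmission delay = L/R = 12000 / 13500000 = 0.888889 ms.
Propagation delay = d/s = 2070 m / 200000000 m/s = 0.01035 ms.
Total = 0.899 ms.

0.899 ms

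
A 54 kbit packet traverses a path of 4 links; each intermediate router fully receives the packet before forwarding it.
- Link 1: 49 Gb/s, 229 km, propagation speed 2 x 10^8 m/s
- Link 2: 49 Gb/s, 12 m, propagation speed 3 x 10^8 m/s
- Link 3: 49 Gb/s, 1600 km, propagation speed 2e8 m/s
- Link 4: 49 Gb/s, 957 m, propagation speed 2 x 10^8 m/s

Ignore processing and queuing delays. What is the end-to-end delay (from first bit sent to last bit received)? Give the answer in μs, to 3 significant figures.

9150 μs

L = 54000 bits.
Transmission delay per hop = L/R = 54000/49000000000 = 1.10204 μs; 4 hops → 4.40816 μs.
Propagation delays (d/s per hop): 1145, 0.04, 8000, 4.785 μs; sum = 9149.83 μs.
End-to-end = 9150 μs.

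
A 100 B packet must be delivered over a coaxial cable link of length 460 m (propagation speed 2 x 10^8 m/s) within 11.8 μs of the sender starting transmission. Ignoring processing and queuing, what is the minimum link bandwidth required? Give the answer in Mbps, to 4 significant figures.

84.21 Mbps

L = 800 bits.
Propagation delay = 460 / 200000000 = 2.3 μs.
Transmission budget = 11.8 − 2.3 = 9.5 μs.
R ≥ L / t_tx = 800 bits / 9.5e-06 s = 84.21 Mbps.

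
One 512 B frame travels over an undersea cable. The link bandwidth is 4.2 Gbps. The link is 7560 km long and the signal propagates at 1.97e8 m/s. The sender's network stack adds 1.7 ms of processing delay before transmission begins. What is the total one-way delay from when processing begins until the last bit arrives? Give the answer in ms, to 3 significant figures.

L = 512 × 8 = 4096 bits.
Transmission delay = L/R = 4096 / 4200000000 = 0.000975238 ms.
Propagation delay = d/s = 7560000 m / 197000000 m/s = 38.3756 ms.
Plus processing delay 1.7 ms = 1.7 ms.
Total = 40.1 ms.

40.1 ms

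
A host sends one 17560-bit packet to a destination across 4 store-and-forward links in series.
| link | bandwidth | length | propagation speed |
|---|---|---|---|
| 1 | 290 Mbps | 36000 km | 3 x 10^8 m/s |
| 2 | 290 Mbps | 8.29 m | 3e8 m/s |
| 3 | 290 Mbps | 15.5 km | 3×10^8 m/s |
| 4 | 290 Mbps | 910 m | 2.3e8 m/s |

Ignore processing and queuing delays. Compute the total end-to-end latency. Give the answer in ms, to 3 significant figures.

120 ms

Transmission delay per hop = L/R = 17560/290000000 = 0.0605517 ms; 4 hops → 0.242207 ms.
Propagation delays (d/s per hop): 120, 2.76333e-05, 0.0516667, 0.00395652 ms; sum = 120.056 ms.
End-to-end = 120 ms.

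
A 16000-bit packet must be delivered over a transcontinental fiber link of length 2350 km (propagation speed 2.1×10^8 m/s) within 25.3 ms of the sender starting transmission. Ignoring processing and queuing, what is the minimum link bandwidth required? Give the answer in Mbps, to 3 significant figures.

1.13 Mbps

Propagation delay = 2350000 / 210000000 = 11.1905 ms.
Transmission budget = 25.3 − 11.1905 = 14.1095 ms.
R ≥ L / t_tx = 16000 bits / 0.0141095 s = 1.13 Mbps.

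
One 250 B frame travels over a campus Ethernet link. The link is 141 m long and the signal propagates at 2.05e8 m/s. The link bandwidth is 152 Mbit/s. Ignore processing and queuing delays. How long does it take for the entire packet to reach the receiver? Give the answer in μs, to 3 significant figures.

13.8 μs

L = 250 × 8 = 2000 bits.
Transmission delay = L/R = 2000 / 152000000 = 13.1579 μs.
Propagation delay = d/s = 141 m / 2.05e+08 m/s = 0.687805 μs.
Total = 13.8 μs.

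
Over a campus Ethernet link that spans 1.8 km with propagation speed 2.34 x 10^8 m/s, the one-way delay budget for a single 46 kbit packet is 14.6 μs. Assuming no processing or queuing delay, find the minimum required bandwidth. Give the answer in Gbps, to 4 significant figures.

Propagation delay = 1800 / 234000000 = 7.69231 μs.
Transmission budget = 14.6 − 7.69231 = 6.90769 μs.
R ≥ L / t_tx = 46000 bits / 6.90769e-06 s = 6.659 Gbps.

6.659 Gbps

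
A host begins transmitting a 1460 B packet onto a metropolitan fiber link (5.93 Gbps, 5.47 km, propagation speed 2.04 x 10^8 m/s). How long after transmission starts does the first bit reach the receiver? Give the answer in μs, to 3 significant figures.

26.8 μs

First bit experiences only propagation delay: d/s = 5470/204000000 = 26.8 μs.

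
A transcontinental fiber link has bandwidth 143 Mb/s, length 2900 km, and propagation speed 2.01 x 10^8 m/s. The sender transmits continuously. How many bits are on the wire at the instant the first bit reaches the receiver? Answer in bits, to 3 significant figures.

2060000 bits

Propagation delay = 2900000 / 2.01e+08 = 0.0144279 s.
BDP = R × t_prop = 143000000 × 0.0144279 = 2063180 bits.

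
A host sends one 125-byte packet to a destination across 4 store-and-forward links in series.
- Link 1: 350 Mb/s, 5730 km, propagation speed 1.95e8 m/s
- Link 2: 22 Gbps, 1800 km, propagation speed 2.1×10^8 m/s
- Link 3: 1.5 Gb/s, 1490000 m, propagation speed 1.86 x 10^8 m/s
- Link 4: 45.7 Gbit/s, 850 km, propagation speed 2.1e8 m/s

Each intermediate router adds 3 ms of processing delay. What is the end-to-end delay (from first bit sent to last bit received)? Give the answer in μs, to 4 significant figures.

59020 μs

L = 125 × 8 = 1000 bits.
Transmission delays (L/R per hop): 2.85714, 0.0454545, 0.666667, 0.0218818 μs; sum = 3.59115 μs.
Propagation delays (d/s per hop): 29384.6, 8571.43, 8010.75, 4047.62 μs; sum = 50014.4 μs.
Processing at 3 router(s): 3 × 3 ms = 9000 μs.
End-to-end = 59020 μs.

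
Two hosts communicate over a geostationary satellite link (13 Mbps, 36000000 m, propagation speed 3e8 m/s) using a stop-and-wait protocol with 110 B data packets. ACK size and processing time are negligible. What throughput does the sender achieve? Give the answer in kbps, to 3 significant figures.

t_tx = L/R = 880/13000000 = 6.76923e-05 s.
t_prop = 36000000/300000000 = 0.12 s; RTT = 0.24 s.
Cycle = t_tx + RTT = 0.240068 s.
Throughput = L / cycle = 880 / 0.240068 = 3.67 kbps.

3.67 kbps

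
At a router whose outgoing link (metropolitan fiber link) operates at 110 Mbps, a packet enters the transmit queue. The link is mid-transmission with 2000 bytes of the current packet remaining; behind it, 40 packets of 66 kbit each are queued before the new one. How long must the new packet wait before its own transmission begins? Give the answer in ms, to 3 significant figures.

24.1 ms

Each queued packet: L/R = 66000/110000000 = 0.6 ms.
40 queued → 24 ms.
Plus remaining 16000 bits of current packet: 0.145455 ms.
Queuing delay = 24.1 ms.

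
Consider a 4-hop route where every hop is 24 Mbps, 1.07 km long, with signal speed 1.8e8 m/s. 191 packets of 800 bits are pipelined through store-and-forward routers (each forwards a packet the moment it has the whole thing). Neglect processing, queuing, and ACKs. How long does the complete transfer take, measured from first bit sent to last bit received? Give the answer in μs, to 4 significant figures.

6490 μs

Per-hop transmission t_tx = L/R = 800/24000000 = 33.3333 μs.
Per-hop propagation t_prop = 1070/180000000 = 5.94444 μs.
Pipeline fill: first packet needs 4·t_tx to clear all hops; remaining 190 packets each add one t_tx.
Total = (4+191-1)·t_tx + 4·t_prop = 194·33.3333 + 4·5.94444 = 6490 μs.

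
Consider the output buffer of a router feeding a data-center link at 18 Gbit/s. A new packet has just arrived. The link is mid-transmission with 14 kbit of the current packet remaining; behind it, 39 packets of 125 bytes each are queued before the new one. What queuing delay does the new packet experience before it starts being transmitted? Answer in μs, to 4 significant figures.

Each queued packet: L/R = 1000/18000000000 = 0.0555556 μs.
39 queued → 2.16667 μs.
Plus remaining 14000 bits of current packet: 0.777778 μs.
Queuing delay = 2.944 μs.

2.944 μs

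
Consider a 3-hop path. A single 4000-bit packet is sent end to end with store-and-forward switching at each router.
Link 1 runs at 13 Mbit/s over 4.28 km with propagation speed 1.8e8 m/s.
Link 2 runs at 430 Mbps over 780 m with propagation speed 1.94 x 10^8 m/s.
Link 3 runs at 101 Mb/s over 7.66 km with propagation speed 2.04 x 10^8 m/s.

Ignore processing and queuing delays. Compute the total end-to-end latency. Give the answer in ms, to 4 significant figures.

0.4219 ms

Transmission delays (L/R per hop): 0.307692, 0.00930233, 0.039604 ms; sum = 0.356599 ms.
Propagation delays (d/s per hop): 0.0237778, 0.00402062, 0.037549 ms; sum = 0.0653474 ms.
End-to-end = 0.4219 ms.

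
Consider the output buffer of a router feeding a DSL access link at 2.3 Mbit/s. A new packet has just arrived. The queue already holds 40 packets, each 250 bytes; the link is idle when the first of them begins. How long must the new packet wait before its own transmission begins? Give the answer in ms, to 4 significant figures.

Each queued packet: L/R = 2000/2300000 = 0.869565 ms.
40 queued → 34.7826 ms.
Queuing delay = 34.78 ms.

34.78 ms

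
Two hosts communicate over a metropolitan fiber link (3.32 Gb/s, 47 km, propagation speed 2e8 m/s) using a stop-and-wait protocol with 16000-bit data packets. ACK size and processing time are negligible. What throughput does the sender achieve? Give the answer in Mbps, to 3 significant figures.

33.7 Mbps

t_tx = L/R = 16000/3320000000 = 4.81928e-06 s.
t_prop = 47000/200000000 = 0.000235 s; RTT = 0.00047 s.
Cycle = t_tx + RTT = 0.000474819 s.
Throughput = L / cycle = 16000 / 0.000474819 = 33.7 Mbps.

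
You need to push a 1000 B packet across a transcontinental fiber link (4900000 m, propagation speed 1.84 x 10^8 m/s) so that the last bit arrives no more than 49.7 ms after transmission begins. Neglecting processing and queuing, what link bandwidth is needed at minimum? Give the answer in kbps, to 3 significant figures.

347 kbps

L = 8000 bits.
Propagation delay = 4900000 / 184000000 = 26.6304 ms.
Transmission budget = 49.7 − 26.6304 = 23.0696 ms.
R ≥ L / t_tx = 8000 bits / 0.0230696 s = 347 kbps.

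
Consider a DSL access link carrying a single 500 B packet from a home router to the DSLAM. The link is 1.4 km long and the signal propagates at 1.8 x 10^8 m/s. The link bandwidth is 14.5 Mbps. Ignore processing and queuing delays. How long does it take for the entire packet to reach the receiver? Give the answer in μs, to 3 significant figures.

L = 500 × 8 = 4000 bits.
Transmission delay = L/R = 4000 / 14500000 = 275.862 μs.
Propagation delay = d/s = 1400 m / 180000000 m/s = 7.77778 μs.
Total = 284 μs.

284 μs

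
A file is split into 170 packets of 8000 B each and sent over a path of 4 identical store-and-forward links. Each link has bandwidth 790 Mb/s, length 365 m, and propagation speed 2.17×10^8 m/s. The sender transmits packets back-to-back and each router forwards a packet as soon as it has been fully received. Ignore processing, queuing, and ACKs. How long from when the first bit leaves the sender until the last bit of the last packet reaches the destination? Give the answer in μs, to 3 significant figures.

Per-hop transmission t_tx = L/R = 64000/790000000 = 81.0127 μs.
Per-hop propagation t_prop = 365/217000000 = 1.68203 μs.
Pipeline fill: first packet needs 4·t_tx to clear all hops; remaining 169 packets each add one t_tx.
Total = (4+170-1)·t_tx + 4·t_prop = 173·81.0127 + 4·1.68203 = 14000 μs.

14000 μs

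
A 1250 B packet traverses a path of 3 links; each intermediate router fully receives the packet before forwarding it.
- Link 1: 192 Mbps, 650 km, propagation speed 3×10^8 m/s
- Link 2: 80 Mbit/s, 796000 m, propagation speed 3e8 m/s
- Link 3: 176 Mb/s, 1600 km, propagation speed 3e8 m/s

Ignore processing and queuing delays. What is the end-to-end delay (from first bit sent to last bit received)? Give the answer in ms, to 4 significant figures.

10.39 ms

L = 1250 × 8 = 10000 bits.
Transmission delays (L/R per hop): 0.0520833, 0.125, 0.0568182 ms; sum = 0.233902 ms.
Propagation delays (d/s per hop): 2.16667, 2.65333, 5.33333 ms; sum = 10.1533 ms.
End-to-end = 10.39 ms.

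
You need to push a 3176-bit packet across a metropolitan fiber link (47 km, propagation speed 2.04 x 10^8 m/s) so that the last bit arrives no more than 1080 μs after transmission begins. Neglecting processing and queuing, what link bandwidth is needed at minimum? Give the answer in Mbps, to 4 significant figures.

Propagation delay = 47000 / 204000000 = 230.392 μs.
Transmission budget = 1080 − 230.392 = 849.608 μs.
R ≥ L / t_tx = 3176 bits / 0.000849608 s = 3.738 Mbps.

3.738 Mbps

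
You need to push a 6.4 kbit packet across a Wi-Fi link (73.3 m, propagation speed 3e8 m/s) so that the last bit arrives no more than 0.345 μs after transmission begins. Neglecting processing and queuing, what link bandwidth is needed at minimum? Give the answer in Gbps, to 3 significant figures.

Propagation delay = 73.3 / 300000000 = 0.244333 μs.
Transmission budget = 0.345 − 0.244333 = 0.100667 μs.
R ≥ L / t_tx = 6400 bits / 1.00667e-07 s = 63.6 Gbps.

63.6 Gbps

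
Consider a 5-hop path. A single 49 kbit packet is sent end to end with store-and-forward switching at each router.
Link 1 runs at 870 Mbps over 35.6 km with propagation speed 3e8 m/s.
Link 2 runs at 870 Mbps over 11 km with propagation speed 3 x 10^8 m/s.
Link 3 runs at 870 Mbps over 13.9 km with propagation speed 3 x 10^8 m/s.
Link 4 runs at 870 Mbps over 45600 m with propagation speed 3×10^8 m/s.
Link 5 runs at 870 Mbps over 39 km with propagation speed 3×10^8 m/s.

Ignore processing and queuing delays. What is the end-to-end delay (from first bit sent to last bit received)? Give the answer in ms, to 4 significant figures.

0.7653 ms

L = 49000 bits.
Transmission delay per hop = L/R = 49000/870000000 = 0.0563218 ms; 5 hops → 0.281609 ms.
Propagation delays (d/s per hop): 0.118667, 0.0366667, 0.0463333, 0.152, 0.13 ms; sum = 0.483667 ms.
End-to-end = 0.7653 ms.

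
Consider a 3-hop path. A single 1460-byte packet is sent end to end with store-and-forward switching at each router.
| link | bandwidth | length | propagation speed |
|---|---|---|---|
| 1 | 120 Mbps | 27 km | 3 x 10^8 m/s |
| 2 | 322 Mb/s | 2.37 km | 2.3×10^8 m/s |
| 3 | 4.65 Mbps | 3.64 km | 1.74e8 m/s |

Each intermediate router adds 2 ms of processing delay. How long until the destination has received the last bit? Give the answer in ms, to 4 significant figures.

6.767 ms

L = 1460 × 8 = 11680 bits.
Transmission delays (L/R per hop): 0.0973333, 0.0362733, 2.51183 ms; sum = 2.64543 ms.
Propagation delays (d/s per hop): 0.09, 0.0103043, 0.0209195 ms; sum = 0.121224 ms.
Processing at 2 router(s): 2 × 2 ms = 4 ms.
End-to-end = 6.767 ms.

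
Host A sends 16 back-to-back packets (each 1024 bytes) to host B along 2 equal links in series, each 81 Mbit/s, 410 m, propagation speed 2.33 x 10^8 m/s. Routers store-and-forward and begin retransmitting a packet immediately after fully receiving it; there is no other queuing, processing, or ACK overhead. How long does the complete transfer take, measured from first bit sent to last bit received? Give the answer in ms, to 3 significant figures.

1.72 ms

Per-hop transmission t_tx = L/R = 8192/81000000 = 0.101136 ms.
Per-hop propagation t_prop = 410/233000000 = 0.00175966 ms.
Pipeline fill: first packet needs 2·t_tx to clear all hops; remaining 15 packets each add one t_tx.
Total = (2+16-1)·t_tx + 2·t_prop = 17·0.101136 + 2·0.00175966 = 1.72 ms.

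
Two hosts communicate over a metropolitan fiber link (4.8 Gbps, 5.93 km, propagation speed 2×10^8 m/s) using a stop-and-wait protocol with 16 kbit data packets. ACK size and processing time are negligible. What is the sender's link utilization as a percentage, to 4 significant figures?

t_tx = L/R = 16000/4800000000 = 3.33333e-06 s.
t_prop = 5930/200000000 = 2.965e-05 s; RTT = 5.93e-05 s.
Cycle = t_tx + RTT = 6.26333e-05 s.
Utilization = t_tx / cycle = 3.33333e-06/6.26333e-05 = 5.322 %.

5.322 %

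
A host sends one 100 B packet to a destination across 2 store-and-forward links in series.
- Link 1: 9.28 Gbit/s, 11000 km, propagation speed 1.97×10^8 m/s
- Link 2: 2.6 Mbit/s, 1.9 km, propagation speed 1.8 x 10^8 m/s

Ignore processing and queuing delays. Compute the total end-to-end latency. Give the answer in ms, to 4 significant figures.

56.16 ms

L = 100 × 8 = 800 bits.
Transmission delays (L/R per hop): 8.62069e-05, 0.307692 ms; sum = 0.307779 ms.
Propagation delays (d/s per hop): 55.8376, 0.0105556 ms; sum = 55.8481 ms.
End-to-end = 56.16 ms.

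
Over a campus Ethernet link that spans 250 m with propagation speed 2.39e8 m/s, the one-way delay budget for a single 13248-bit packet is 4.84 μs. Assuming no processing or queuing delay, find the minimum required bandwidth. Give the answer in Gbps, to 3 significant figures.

Propagation delay = 250 / 239000000 = 1.04603 μs.
Transmission budget = 4.84 − 1.04603 = 3.79397 μs.
R ≥ L / t_tx = 13248 bits / 3.79397e-06 s = 3.49 Gbps.

3.49 Gbps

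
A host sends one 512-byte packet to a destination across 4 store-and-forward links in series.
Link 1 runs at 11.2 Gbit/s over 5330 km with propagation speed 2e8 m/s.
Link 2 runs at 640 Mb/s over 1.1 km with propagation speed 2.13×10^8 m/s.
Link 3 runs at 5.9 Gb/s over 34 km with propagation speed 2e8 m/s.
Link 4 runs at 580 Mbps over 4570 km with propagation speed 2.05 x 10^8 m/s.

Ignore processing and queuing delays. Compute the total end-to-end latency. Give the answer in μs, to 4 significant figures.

L = 512 × 8 = 4096 bits.
Transmission delays (L/R per hop): 0.365714, 6.4, 0.694237, 7.06207 μs; sum = 14.522 μs.
Propagation delays (d/s per hop): 26650, 5.16432, 170, 22292.7 μs; sum = 49117.8 μs.
End-to-end = 49130 μs.

49130 μs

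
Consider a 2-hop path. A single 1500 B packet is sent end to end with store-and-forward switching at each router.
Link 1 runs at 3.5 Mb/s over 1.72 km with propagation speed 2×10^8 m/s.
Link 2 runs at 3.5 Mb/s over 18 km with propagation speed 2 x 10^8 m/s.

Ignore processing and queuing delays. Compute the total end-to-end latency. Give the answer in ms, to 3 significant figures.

6.96 ms

L = 1500 × 8 = 12000 bits.
Transmission delay per hop = L/R = 12000/3500000 = 3.42857 ms; 2 hops → 6.85714 ms.
Propagation delays (d/s per hop): 0.0086, 0.09 ms; sum = 0.0986 ms.
End-to-end = 6.96 ms.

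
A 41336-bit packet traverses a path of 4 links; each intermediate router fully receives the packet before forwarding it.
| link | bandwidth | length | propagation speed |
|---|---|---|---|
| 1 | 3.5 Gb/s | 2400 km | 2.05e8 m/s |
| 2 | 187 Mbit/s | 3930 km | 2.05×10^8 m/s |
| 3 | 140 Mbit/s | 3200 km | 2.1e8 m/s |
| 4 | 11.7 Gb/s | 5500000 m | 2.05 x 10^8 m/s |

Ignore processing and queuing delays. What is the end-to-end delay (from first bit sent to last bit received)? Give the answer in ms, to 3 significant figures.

73.5 ms

Transmission delays (L/R per hop): 0.0118103, 0.221048, 0.295257, 0.00353299 ms; sum = 0.531649 ms.
Propagation delays (d/s per hop): 11.7073, 19.1707, 15.2381, 26.8293 ms; sum = 72.9454 ms.
End-to-end = 73.5 ms.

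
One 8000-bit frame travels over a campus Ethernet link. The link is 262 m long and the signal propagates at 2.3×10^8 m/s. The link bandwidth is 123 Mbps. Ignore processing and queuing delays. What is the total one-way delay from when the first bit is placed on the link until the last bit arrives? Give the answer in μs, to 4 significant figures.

66.18 μs

Transmission delay = L/R = 8000 / 123000000 = 65.0407 μs.
Propagation delay = d/s = 262 m / 2.3e+08 m/s = 1.13913 μs.
Total = 66.18 μs.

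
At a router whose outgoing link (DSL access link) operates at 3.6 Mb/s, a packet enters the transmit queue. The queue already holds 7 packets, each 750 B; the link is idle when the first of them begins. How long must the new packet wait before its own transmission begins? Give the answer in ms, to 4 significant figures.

11.67 ms

Each queued packet: L/R = 6000/3600000 = 1.66667 ms.
7 queued → 11.6667 ms.
Queuing delay = 11.67 ms.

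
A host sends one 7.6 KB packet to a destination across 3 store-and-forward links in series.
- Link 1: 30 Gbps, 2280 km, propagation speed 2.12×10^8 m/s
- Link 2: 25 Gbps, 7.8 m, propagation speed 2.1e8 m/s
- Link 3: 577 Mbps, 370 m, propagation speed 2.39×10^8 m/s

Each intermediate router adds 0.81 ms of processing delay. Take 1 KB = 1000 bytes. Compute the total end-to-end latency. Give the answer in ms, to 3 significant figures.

12.5 ms

L = 60800 bits.
Transmission delays (L/R per hop): 0.00202667, 0.002432, 0.105373 ms; sum = 0.109831 ms.
Propagation delays (d/s per hop): 10.7547, 3.71429e-05, 0.00154812 ms; sum = 10.7563 ms.
Processing at 2 router(s): 2 × 0.81 ms = 1.62 ms.
End-to-end = 12.5 ms.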